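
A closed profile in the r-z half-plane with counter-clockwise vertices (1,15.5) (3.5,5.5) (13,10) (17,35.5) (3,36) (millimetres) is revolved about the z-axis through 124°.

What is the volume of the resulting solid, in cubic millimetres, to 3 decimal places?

Profile (r,z), 5 vertices: (1,15.5) (3.5,5.5) (13,10) (17,35.5) (3,36)
edge 0: (1,15.5)→(3.5,5.5)  cross = 1·5.5 − 3.5·15.5 = -48.7500; (r_i+r_j)·cross = 4.5·-48.7500 = -219.3750
edge 1: (3.5,5.5)→(13,10)  cross = 3.5·10 − 13·5.5 = -36.5000; (r_i+r_j)·cross = 16.5·-36.5000 = -602.2500
edge 2: (13,10)→(17,35.5)  cross = 13·35.5 − 17·10 = 291.5000; (r_i+r_j)·cross = 30·291.5000 = 8745.0000
edge 3: (17,35.5)→(3,36)  cross = 17·36 − 3·35.5 = 505.5000; (r_i+r_j)·cross = 20·505.5000 = 10110.0000
edge 4: (3,36)→(1,15.5)  cross = 3·15.5 − 1·36 = 10.5000; (r_i+r_j)·cross = 4·10.5000 = 42.0000
Σcross = 722.2500 → A = |Σcross|/2 = 361.1250 mm²
Σ(r_i+r_j)·cross = 18075.3750 → first moment M = |Σ|/6 = 3012.5625
R_c = M/A = 3012.5625/361.1250 = 8.3422 mm
θ = 124° = 2.164208 rad
V = θ·R_c·A = 2.164208·8.3422·361.1250 = 6519.813 mm³

Volume = 6519.813 mm³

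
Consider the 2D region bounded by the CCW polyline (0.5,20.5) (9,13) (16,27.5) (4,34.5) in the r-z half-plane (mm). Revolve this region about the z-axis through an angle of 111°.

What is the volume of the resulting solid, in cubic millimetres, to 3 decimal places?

Profile (r,z), 4 vertices: (0.5,20.5) (9,13) (16,27.5) (4,34.5)
edge 0: (0.5,20.5)→(9,13)  cross = 0.5·13 − 9·20.5 = -178.0000; (r_i+r_j)·cross = 9.5·-178.0000 = -1691.0000
edge 1: (9,13)→(16,27.5)  cross = 9·27.5 − 16·13 = 39.5000; (r_i+r_j)·cross = 25·39.5000 = 987.5000
edge 2: (16,27.5)→(4,34.5)  cross = 16·34.5 − 4·27.5 = 442.0000; (r_i+r_j)·cross = 20·442.0000 = 8840.0000
edge 3: (4,34.5)→(0.5,20.5)  cross = 4·20.5 − 0.5·34.5 = 64.7500; (r_i+r_j)·cross = 4.5·64.7500 = 291.3750
Σcross = 368.2500 → A = |Σcross|/2 = 184.1250 mm²
Σ(r_i+r_j)·cross = 8427.8750 → first moment M = |Σ|/6 = 1404.6458
R_c = M/A = 1404.6458/184.1250 = 7.6288 mm
θ = 111° = 1.937315 rad
V = θ·R_c·A = 1.937315·7.6288·184.1250 = 2721.242 mm³

Volume = 2721.242 mm³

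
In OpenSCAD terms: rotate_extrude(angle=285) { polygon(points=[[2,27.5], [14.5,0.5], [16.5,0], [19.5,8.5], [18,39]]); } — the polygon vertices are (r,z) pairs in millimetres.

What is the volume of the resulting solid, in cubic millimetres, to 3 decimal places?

Profile (r,z), 5 vertices: (2,27.5) (14.5,0.5) (16.5,0) (19.5,8.5) (18,39)
edge 0: (2,27.5)→(14.5,0.5)  cross = 2·0.5 − 14.5·27.5 = -397.7500; (r_i+r_j)·cross = 16.5·-397.7500 = -6562.8750
edge 1: (14.5,0.5)→(16.5,0)  cross = 14.5·0 − 16.5·0.5 = -8.2500; (r_i+r_j)·cross = 31·-8.2500 = -255.7500
edge 2: (16.5,0)→(19.5,8.5)  cross = 16.5·8.5 − 19.5·0 = 140.2500; (r_i+r_j)·cross = 36·140.2500 = 5049.0000
edge 3: (19.5,8.5)→(18,39)  cross = 19.5·39 − 18·8.5 = 607.5000; (r_i+r_j)·cross = 37.5·607.5000 = 22781.2500
edge 4: (18,39)→(2,27.5)  cross = 18·27.5 − 2·39 = 417.0000; (r_i+r_j)·cross = 20·417.0000 = 8340.0000
Σcross = 758.7500 → A = |Σcross|/2 = 379.3750 mm²
Σ(r_i+r_j)·cross = 29351.6250 → first moment M = |Σ|/6 = 4891.9375
R_c = M/A = 4891.9375/379.3750 = 12.8947 mm
θ = 285° = 4.974188 rad
V = θ·R_c·A = 4.974188·12.8947·379.3750 = 24333.419 mm³

Volume = 24333.419 mm³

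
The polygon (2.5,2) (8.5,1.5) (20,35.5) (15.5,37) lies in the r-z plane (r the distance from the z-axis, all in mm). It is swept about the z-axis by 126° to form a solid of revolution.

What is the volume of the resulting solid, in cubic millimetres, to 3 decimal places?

Profile (r,z), 4 vertices: (2.5,2) (8.5,1.5) (20,35.5) (15.5,37)
edge 0: (2.5,2)→(8.5,1.5)  cross = 2.5·1.5 − 8.5·2 = -13.2500; (r_i+r_j)·cross = 11·-13.2500 = -145.7500
edge 1: (8.5,1.5)→(20,35.5)  cross = 8.5·35.5 − 20·1.5 = 271.7500; (r_i+r_j)·cross = 28.5·271.7500 = 7744.8750
edge 2: (20,35.5)→(15.5,37)  cross = 20·37 − 15.5·35.5 = 189.7500; (r_i+r_j)·cross = 35.5·189.7500 = 6736.1250
edge 3: (15.5,37)→(2.5,2)  cross = 15.5·2 − 2.5·37 = -61.5000; (r_i+r_j)·cross = 18·-61.5000 = -1107.0000
Σcross = 386.7500 → A = |Σcross|/2 = 193.3750 mm²
Σ(r_i+r_j)·cross = 13228.2500 → first moment M = |Σ|/6 = 2204.7083
R_c = M/A = 2204.7083/193.3750 = 11.4012 mm
θ = 126° = 2.199115 rad
V = θ·R_c·A = 2.199115·11.4012·193.3750 = 4848.407 mm³

Volume = 4848.407 mm³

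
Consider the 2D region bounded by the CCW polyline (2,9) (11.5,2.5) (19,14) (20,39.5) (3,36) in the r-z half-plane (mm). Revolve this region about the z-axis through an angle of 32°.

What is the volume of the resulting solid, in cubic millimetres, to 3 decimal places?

Profile (r,z), 5 vertices: (2,9) (11.5,2.5) (19,14) (20,39.5) (3,36)
edge 0: (2,9)→(11.5,2.5)  cross = 2·2.5 − 11.5·9 = -98.5000; (r_i+r_j)·cross = 13.5·-98.5000 = -1329.7500
edge 1: (11.5,2.5)→(19,14)  cross = 11.5·14 − 19·2.5 = 113.5000; (r_i+r_j)·cross = 30.5·113.5000 = 3461.7500
edge 2: (19,14)→(20,39.5)  cross = 19·39.5 − 20·14 = 470.5000; (r_i+r_j)·cross = 39·470.5000 = 18349.5000
edge 3: (20,39.5)→(3,36)  cross = 20·36 − 3·39.5 = 601.5000; (r_i+r_j)·cross = 23·601.5000 = 13834.5000
edge 4: (3,36)→(2,9)  cross = 3·9 − 2·36 = -45.0000; (r_i+r_j)·cross = 5·-45.0000 = -225.0000
Σcross = 1042.0000 → A = |Σcross|/2 = 521.0000 mm²
Σ(r_i+r_j)·cross = 34091.0000 → first moment M = |Σ|/6 = 5681.8333
R_c = M/A = 5681.8333/521.0000 = 10.9056 mm
θ = 32° = 0.558505 rad
V = θ·R_c·A = 0.558505·10.9056·521.0000 = 3173.334 mm³

Volume = 3173.334 mm³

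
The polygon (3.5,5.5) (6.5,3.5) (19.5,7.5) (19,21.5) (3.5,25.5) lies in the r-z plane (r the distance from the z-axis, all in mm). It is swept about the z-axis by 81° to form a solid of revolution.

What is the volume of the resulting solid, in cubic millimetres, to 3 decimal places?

Profile (r,z), 5 vertices: (3.5,5.5) (6.5,3.5) (19.5,7.5) (19,21.5) (3.5,25.5)
edge 0: (3.5,5.5)→(6.5,3.5)  cross = 3.5·3.5 − 6.5·5.5 = -23.5000; (r_i+r_j)·cross = 10·-23.5000 = -235.0000
edge 1: (6.5,3.5)→(19.5,7.5)  cross = 6.5·7.5 − 19.5·3.5 = -19.5000; (r_i+r_j)·cross = 26·-19.5000 = -507.0000
edge 2: (19.5,7.5)→(19,21.5)  cross = 19.5·21.5 − 19·7.5 = 276.7500; (r_i+r_j)·cross = 38.5·276.7500 = 10654.8750
edge 3: (19,21.5)→(3.5,25.5)  cross = 19·25.5 − 3.5·21.5 = 409.2500; (r_i+r_j)·cross = 22.5·409.2500 = 9208.1250
edge 4: (3.5,25.5)→(3.5,5.5)  cross = 3.5·5.5 − 3.5·25.5 = -70.0000; (r_i+r_j)·cross = 7·-70.0000 = -490.0000
Σcross = 573.0000 → A = |Σcross|/2 = 286.5000 mm²
Σ(r_i+r_j)·cross = 18631.0000 → first moment M = |Σ|/6 = 3105.1667
R_c = M/A = 3105.1667/286.5000 = 10.8383 mm
θ = 81° = 1.413717 rad
V = θ·R_c·A = 1.413717·10.8383·286.5000 = 4389.826 mm³

Volume = 4389.826 mm³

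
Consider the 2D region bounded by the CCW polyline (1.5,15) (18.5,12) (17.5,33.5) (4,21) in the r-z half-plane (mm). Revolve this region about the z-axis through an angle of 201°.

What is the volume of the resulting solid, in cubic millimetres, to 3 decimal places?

Profile (r,z), 4 vertices: (1.5,15) (18.5,12) (17.5,33.5) (4,21)
edge 0: (1.5,15)→(18.5,12)  cross = 1.5·12 − 18.5·15 = -259.5000; (r_i+r_j)·cross = 20·-259.5000 = -5190.0000
edge 1: (18.5,12)→(17.5,33.5)  cross = 18.5·33.5 − 17.5·12 = 409.7500; (r_i+r_j)·cross = 36·409.7500 = 14751.0000
edge 2: (17.5,33.5)→(4,21)  cross = 17.5·21 − 4·33.5 = 233.5000; (r_i+r_j)·cross = 21.5·233.5000 = 5020.2500
edge 3: (4,21)→(1.5,15)  cross = 4·15 − 1.5·21 = 28.5000; (r_i+r_j)·cross = 5.5·28.5000 = 156.7500
Σcross = 412.2500 → A = |Σcross|/2 = 206.1250 mm²
Σ(r_i+r_j)·cross = 14738.0000 → first moment M = |Σ|/6 = 2456.3333
R_c = M/A = 2456.3333/206.1250 = 11.9167 mm
θ = 201° = 3.508112 rad
V = θ·R_c·A = 3.508112·11.9167·206.1250 = 8617.092 mm³

Volume = 8617.092 mm³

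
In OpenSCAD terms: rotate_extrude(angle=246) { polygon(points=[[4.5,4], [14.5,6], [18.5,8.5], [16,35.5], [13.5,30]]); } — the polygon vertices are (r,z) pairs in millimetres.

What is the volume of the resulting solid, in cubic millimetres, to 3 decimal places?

Volume = 11696.416 mm³

Profile (r,z), 5 vertices: (4.5,4) (14.5,6) (18.5,8.5) (16,35.5) (13.5,30)
edge 0: (4.5,4)→(14.5,6)  cross = 4.5·6 − 14.5·4 = -31.0000; (r_i+r_j)·cross = 19·-31.0000 = -589.0000
edge 1: (14.5,6)→(18.5,8.5)  cross = 14.5·8.5 − 18.5·6 = 12.2500; (r_i+r_j)·cross = 33·12.2500 = 404.2500
edge 2: (18.5,8.5)→(16,35.5)  cross = 18.5·35.5 − 16·8.5 = 520.7500; (r_i+r_j)·cross = 34.5·520.7500 = 17965.8750
edge 3: (16,35.5)→(13.5,30)  cross = 16·30 − 13.5·35.5 = 0.7500; (r_i+r_j)·cross = 29.5·0.7500 = 22.1250
edge 4: (13.5,30)→(4.5,4)  cross = 13.5·4 − 4.5·30 = -81.0000; (r_i+r_j)·cross = 18·-81.0000 = -1458.0000
Σcross = 421.7500 → A = |Σcross|/2 = 210.8750 mm²
Σ(r_i+r_j)·cross = 16345.2500 → first moment M = |Σ|/6 = 2724.2083
R_c = M/A = 2724.2083/210.8750 = 12.9186 mm
θ = 246° = 4.293510 rad
V = θ·R_c·A = 4.293510·12.9186·210.8750 = 11696.416 mm³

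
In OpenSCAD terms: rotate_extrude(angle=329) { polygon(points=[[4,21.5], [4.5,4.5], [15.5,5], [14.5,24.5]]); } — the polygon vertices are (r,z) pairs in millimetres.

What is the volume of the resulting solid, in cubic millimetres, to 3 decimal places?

Volume = 11060.784 mm³

Profile (r,z), 4 vertices: (4,21.5) (4.5,4.5) (15.5,5) (14.5,24.5)
edge 0: (4,21.5)→(4.5,4.5)  cross = 4·4.5 − 4.5·21.5 = -78.7500; (r_i+r_j)·cross = 8.5·-78.7500 = -669.3750
edge 1: (4.5,4.5)→(15.5,5)  cross = 4.5·5 − 15.5·4.5 = -47.2500; (r_i+r_j)·cross = 20·-47.2500 = -945.0000
edge 2: (15.5,5)→(14.5,24.5)  cross = 15.5·24.5 − 14.5·5 = 307.2500; (r_i+r_j)·cross = 30·307.2500 = 9217.5000
edge 3: (14.5,24.5)→(4,21.5)  cross = 14.5·21.5 − 4·24.5 = 213.7500; (r_i+r_j)·cross = 18.5·213.7500 = 3954.3750
Σcross = 395.0000 → A = |Σcross|/2 = 197.5000 mm²
Σ(r_i+r_j)·cross = 11557.5000 → first moment M = |Σ|/6 = 1926.2500
R_c = M/A = 1926.2500/197.5000 = 9.7532 mm
θ = 329° = 5.742133 rad
V = θ·R_c·A = 5.742133·9.7532·197.5000 = 11060.784 mm³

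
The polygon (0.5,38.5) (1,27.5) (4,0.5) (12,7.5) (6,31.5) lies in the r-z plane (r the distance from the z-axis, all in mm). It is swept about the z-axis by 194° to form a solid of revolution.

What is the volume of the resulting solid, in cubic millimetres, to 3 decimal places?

Profile (r,z), 5 vertices: (0.5,38.5) (1,27.5) (4,0.5) (12,7.5) (6,31.5)
edge 0: (0.5,38.5)→(1,27.5)  cross = 0.5·27.5 − 1·38.5 = -24.7500; (r_i+r_j)·cross = 1.5·-24.7500 = -37.1250
edge 1: (1,27.5)→(4,0.5)  cross = 1·0.5 − 4·27.5 = -109.5000; (r_i+r_j)·cross = 5·-109.5000 = -547.5000
edge 2: (4,0.5)→(12,7.5)  cross = 4·7.5 − 12·0.5 = 24.0000; (r_i+r_j)·cross = 16·24.0000 = 384.0000
edge 3: (12,7.5)→(6,31.5)  cross = 12·31.5 − 6·7.5 = 333.0000; (r_i+r_j)·cross = 18·333.0000 = 5994.0000
edge 4: (6,31.5)→(0.5,38.5)  cross = 6·38.5 − 0.5·31.5 = 215.2500; (r_i+r_j)·cross = 6.5·215.2500 = 1399.1250
Σcross = 438.0000 → A = |Σcross|/2 = 219.0000 mm²
Σ(r_i+r_j)·cross = 7192.5000 → first moment M = |Σ|/6 = 1198.7500
R_c = M/A = 1198.7500/219.0000 = 5.4737 mm
θ = 194° = 3.385939 rad
V = θ·R_c·A = 3.385939·5.4737·219.0000 = 4058.894 mm³

Volume = 4058.894 mm³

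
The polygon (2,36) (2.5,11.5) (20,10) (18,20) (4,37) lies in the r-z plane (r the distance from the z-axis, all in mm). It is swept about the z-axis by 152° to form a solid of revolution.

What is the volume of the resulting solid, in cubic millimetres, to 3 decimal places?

Profile (r,z), 5 vertices: (2,36) (2.5,11.5) (20,10) (18,20) (4,37)
edge 0: (2,36)→(2.5,11.5)  cross = 2·11.5 − 2.5·36 = -67.0000; (r_i+r_j)·cross = 4.5·-67.0000 = -301.5000
edge 1: (2.5,11.5)→(20,10)  cross = 2.5·10 − 20·11.5 = -205.0000; (r_i+r_j)·cross = 22.5·-205.0000 = -4612.5000
edge 2: (20,10)→(18,20)  cross = 20·20 − 18·10 = 220.0000; (r_i+r_j)·cross = 38·220.0000 = 8360.0000
edge 3: (18,20)→(4,37)  cross = 18·37 − 4·20 = 586.0000; (r_i+r_j)·cross = 22·586.0000 = 12892.0000
edge 4: (4,37)→(2,36)  cross = 4·36 − 2·37 = 70.0000; (r_i+r_j)·cross = 6·70.0000 = 420.0000
Σcross = 604.0000 → A = |Σcross|/2 = 302.0000 mm²
Σ(r_i+r_j)·cross = 16758.0000 → first moment M = |Σ|/6 = 2793.0000
R_c = M/A = 2793.0000/302.0000 = 9.2483 mm
θ = 152° = 2.652900 rad
V = θ·R_c·A = 2.652900·9.2483·302.0000 = 7409.551 mm³

Volume = 7409.551 mm³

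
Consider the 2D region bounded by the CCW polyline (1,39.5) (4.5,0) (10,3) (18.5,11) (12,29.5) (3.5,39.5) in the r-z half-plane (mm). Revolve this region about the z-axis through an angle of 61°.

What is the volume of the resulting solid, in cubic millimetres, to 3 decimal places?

Profile (r,z), 6 vertices: (1,39.5) (4.5,0) (10,3) (18.5,11) (12,29.5) (3.5,39.5)
edge 0: (1,39.5)→(4.5,0)  cross = 1·0 − 4.5·39.5 = -177.7500; (r_i+r_j)·cross = 5.5·-177.7500 = -977.6250
edge 1: (4.5,0)→(10,3)  cross = 4.5·3 − 10·0 = 13.5000; (r_i+r_j)·cross = 14.5·13.5000 = 195.7500
edge 2: (10,3)→(18.5,11)  cross = 10·11 − 18.5·3 = 54.5000; (r_i+r_j)·cross = 28.5·54.5000 = 1553.2500
edge 3: (18.5,11)→(12,29.5)  cross = 18.5·29.5 − 12·11 = 413.7500; (r_i+r_j)·cross = 30.5·413.7500 = 12619.3750
edge 4: (12,29.5)→(3.5,39.5)  cross = 12·39.5 − 3.5·29.5 = 370.7500; (r_i+r_j)·cross = 15.5·370.7500 = 5746.6250
edge 5: (3.5,39.5)→(1,39.5)  cross = 3.5·39.5 − 1·39.5 = 98.7500; (r_i+r_j)·cross = 4.5·98.7500 = 444.3750
Σcross = 773.5000 → A = |Σcross|/2 = 386.7500 mm²
Σ(r_i+r_j)·cross = 19581.7500 → first moment M = |Σ|/6 = 3263.6250
R_c = M/A = 3263.6250/386.7500 = 8.4386 mm
θ = 61° = 1.064651 rad
V = θ·R_c·A = 1.064651·8.4386·386.7500 = 3474.621 mm³

Volume = 3474.621 mm³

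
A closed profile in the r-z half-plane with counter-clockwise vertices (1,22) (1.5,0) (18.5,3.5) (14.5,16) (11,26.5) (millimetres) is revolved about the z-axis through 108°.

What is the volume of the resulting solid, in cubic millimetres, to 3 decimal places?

Profile (r,z), 5 vertices: (1,22) (1.5,0) (18.5,3.5) (14.5,16) (11,26.5)
edge 0: (1,22)→(1.5,0)  cross = 1·0 − 1.5·22 = -33.0000; (r_i+r_j)·cross = 2.5·-33.0000 = -82.5000
edge 1: (1.5,0)→(18.5,3.5)  cross = 1.5·3.5 − 18.5·0 = 5.2500; (r_i+r_j)·cross = 20·5.2500 = 105.0000
edge 2: (18.5,3.5)→(14.5,16)  cross = 18.5·16 − 14.5·3.5 = 245.2500; (r_i+r_j)·cross = 33·245.2500 = 8093.2500
edge 3: (14.5,16)→(11,26.5)  cross = 14.5·26.5 − 11·16 = 208.2500; (r_i+r_j)·cross = 25.5·208.2500 = 5310.3750
edge 4: (11,26.5)→(1,22)  cross = 11·22 − 1·26.5 = 215.5000; (r_i+r_j)·cross = 12·215.5000 = 2586.0000
Σcross = 641.2500 → A = |Σcross|/2 = 320.6250 mm²
Σ(r_i+r_j)·cross = 16012.1250 → first moment M = |Σ|/6 = 2668.6875
R_c = M/A = 2668.6875/320.6250 = 8.3234 mm
θ = 108° = 1.884956 rad
V = θ·R_c·A = 1.884956·8.3234·320.6250 = 5030.357 mm³

Volume = 5030.357 mm³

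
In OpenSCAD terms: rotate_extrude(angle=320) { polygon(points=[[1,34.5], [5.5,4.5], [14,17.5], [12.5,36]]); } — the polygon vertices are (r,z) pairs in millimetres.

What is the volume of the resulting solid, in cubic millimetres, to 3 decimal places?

Volume = 11485.895 mm³

Profile (r,z), 4 vertices: (1,34.5) (5.5,4.5) (14,17.5) (12.5,36)
edge 0: (1,34.5)→(5.5,4.5)  cross = 1·4.5 − 5.5·34.5 = -185.2500; (r_i+r_j)·cross = 6.5·-185.2500 = -1204.1250
edge 1: (5.5,4.5)→(14,17.5)  cross = 5.5·17.5 − 14·4.5 = 33.2500; (r_i+r_j)·cross = 19.5·33.2500 = 648.3750
edge 2: (14,17.5)→(12.5,36)  cross = 14·36 − 12.5·17.5 = 285.2500; (r_i+r_j)·cross = 26.5·285.2500 = 7559.1250
edge 3: (12.5,36)→(1,34.5)  cross = 12.5·34.5 − 1·36 = 395.2500; (r_i+r_j)·cross = 13.5·395.2500 = 5335.8750
Σcross = 528.5000 → A = |Σcross|/2 = 264.2500 mm²
Σ(r_i+r_j)·cross = 12339.2500 → first moment M = |Σ|/6 = 2056.5417
R_c = M/A = 2056.5417/264.2500 = 7.7826 mm
θ = 320° = 5.585054 rad
V = θ·R_c·A = 5.585054·7.7826·264.2500 = 11485.895 mm³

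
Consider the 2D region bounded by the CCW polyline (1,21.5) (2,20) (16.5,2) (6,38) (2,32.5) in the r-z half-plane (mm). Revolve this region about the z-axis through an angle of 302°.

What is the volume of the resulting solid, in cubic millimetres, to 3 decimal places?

Profile (r,z), 5 vertices: (1,21.5) (2,20) (16.5,2) (6,38) (2,32.5)
edge 0: (1,21.5)→(2,20)  cross = 1·20 − 2·21.5 = -23.0000; (r_i+r_j)·cross = 3·-23.0000 = -69.0000
edge 1: (2,20)→(16.5,2)  cross = 2·2 − 16.5·20 = -326.0000; (r_i+r_j)·cross = 18.5·-326.0000 = -6031.0000
edge 2: (16.5,2)→(6,38)  cross = 16.5·38 − 6·2 = 615.0000; (r_i+r_j)·cross = 22.5·615.0000 = 13837.5000
edge 3: (6,38)→(2,32.5)  cross = 6·32.5 − 2·38 = 119.0000; (r_i+r_j)·cross = 8·119.0000 = 952.0000
edge 4: (2,32.5)→(1,21.5)  cross = 2·21.5 − 1·32.5 = 10.5000; (r_i+r_j)·cross = 3·10.5000 = 31.5000
Σcross = 395.5000 → A = |Σcross|/2 = 197.7500 mm²
Σ(r_i+r_j)·cross = 8721.0000 → first moment M = |Σ|/6 = 1453.5000
R_c = M/A = 1453.5000/197.7500 = 7.3502 mm
θ = 302° = 5.270894 rad
V = θ·R_c·A = 5.270894·7.3502·197.7500 = 7661.245 mm³

Volume = 7661.245 mm³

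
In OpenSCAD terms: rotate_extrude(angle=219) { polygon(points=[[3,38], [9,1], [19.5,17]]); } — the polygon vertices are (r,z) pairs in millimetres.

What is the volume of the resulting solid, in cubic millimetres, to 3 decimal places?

Volume = 9722.424 mm³

Profile (r,z), 3 vertices: (3,38) (9,1) (19.5,17)
edge 0: (3,38)→(9,1)  cross = 3·1 − 9·38 = -339.0000; (r_i+r_j)·cross = 12·-339.0000 = -4068.0000
edge 1: (9,1)→(19.5,17)  cross = 9·17 − 19.5·1 = 133.5000; (r_i+r_j)·cross = 28.5·133.5000 = 3804.7500
edge 2: (19.5,17)→(3,38)  cross = 19.5·38 − 3·17 = 690.0000; (r_i+r_j)·cross = 22.5·690.0000 = 15525.0000
Σcross = 484.5000 → A = |Σcross|/2 = 242.2500 mm²
Σ(r_i+r_j)·cross = 15261.7500 → first moment M = |Σ|/6 = 2543.6250
R_c = M/A = 2543.6250/242.2500 = 10.5000 mm
θ = 219° = 3.822271 rad
V = θ·R_c·A = 3.822271·10.5000·242.2500 = 9722.424 mm³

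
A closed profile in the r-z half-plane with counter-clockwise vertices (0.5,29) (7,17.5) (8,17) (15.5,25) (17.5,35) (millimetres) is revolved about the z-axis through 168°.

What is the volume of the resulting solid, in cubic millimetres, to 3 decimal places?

Volume = 4408.431 mm³

Profile (r,z), 5 vertices: (0.5,29) (7,17.5) (8,17) (15.5,25) (17.5,35)
edge 0: (0.5,29)→(7,17.5)  cross = 0.5·17.5 − 7·29 = -194.2500; (r_i+r_j)·cross = 7.5·-194.2500 = -1456.8750
edge 1: (7,17.5)→(8,17)  cross = 7·17 − 8·17.5 = -21.0000; (r_i+r_j)·cross = 15·-21.0000 = -315.0000
edge 2: (8,17)→(15.5,25)  cross = 8·25 − 15.5·17 = -63.5000; (r_i+r_j)·cross = 23.5·-63.5000 = -1492.2500
edge 3: (15.5,25)→(17.5,35)  cross = 15.5·35 − 17.5·25 = 105.0000; (r_i+r_j)·cross = 33·105.0000 = 3465.0000
edge 4: (17.5,35)→(0.5,29)  cross = 17.5·29 − 0.5·35 = 490.0000; (r_i+r_j)·cross = 18·490.0000 = 8820.0000
Σcross = 316.2500 → A = |Σcross|/2 = 158.1250 mm²
Σ(r_i+r_j)·cross = 9020.8750 → first moment M = |Σ|/6 = 1503.4792
R_c = M/A = 1503.4792/158.1250 = 9.5082 mm
θ = 168° = 2.932153 rad
V = θ·R_c·A = 2.932153·9.5082·158.1250 = 4408.431 mm³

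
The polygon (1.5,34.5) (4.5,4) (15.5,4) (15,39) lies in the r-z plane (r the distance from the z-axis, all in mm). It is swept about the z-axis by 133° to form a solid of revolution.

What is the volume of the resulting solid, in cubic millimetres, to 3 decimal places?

Profile (r,z), 4 vertices: (1.5,34.5) (4.5,4) (15.5,4) (15,39)
edge 0: (1.5,34.5)→(4.5,4)  cross = 1.5·4 − 4.5·34.5 = -149.2500; (r_i+r_j)·cross = 6·-149.2500 = -895.5000
edge 1: (4.5,4)→(15.5,4)  cross = 4.5·4 − 15.5·4 = -44.0000; (r_i+r_j)·cross = 20·-44.0000 = -880.0000
edge 2: (15.5,4)→(15,39)  cross = 15.5·39 − 15·4 = 544.5000; (r_i+r_j)·cross = 30.5·544.5000 = 16607.2500
edge 3: (15,39)→(1.5,34.5)  cross = 15·34.5 − 1.5·39 = 459.0000; (r_i+r_j)·cross = 16.5·459.0000 = 7573.5000
Σcross = 810.2500 → A = |Σcross|/2 = 405.1250 mm²
Σ(r_i+r_j)·cross = 22405.2500 → first moment M = |Σ|/6 = 3734.2083
R_c = M/A = 3734.2083/405.1250 = 9.2174 mm
θ = 133° = 2.321288 rad
V = θ·R_c·A = 2.321288·9.2174·405.1250 = 8668.173 mm³

Volume = 8668.173 mm³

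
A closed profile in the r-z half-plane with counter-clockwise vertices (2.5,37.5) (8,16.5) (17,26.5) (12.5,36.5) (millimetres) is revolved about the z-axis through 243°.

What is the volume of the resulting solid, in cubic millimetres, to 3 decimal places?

Volume = 6903.179 mm³

Profile (r,z), 4 vertices: (2.5,37.5) (8,16.5) (17,26.5) (12.5,36.5)
edge 0: (2.5,37.5)→(8,16.5)  cross = 2.5·16.5 − 8·37.5 = -258.7500; (r_i+r_j)·cross = 10.5·-258.7500 = -2716.8750
edge 1: (8,16.5)→(17,26.5)  cross = 8·26.5 − 17·16.5 = -68.5000; (r_i+r_j)·cross = 25·-68.5000 = -1712.5000
edge 2: (17,26.5)→(12.5,36.5)  cross = 17·36.5 − 12.5·26.5 = 289.2500; (r_i+r_j)·cross = 29.5·289.2500 = 8532.8750
edge 3: (12.5,36.5)→(2.5,37.5)  cross = 12.5·37.5 − 2.5·36.5 = 377.5000; (r_i+r_j)·cross = 15·377.5000 = 5662.5000
Σcross = 339.5000 → A = |Σcross|/2 = 169.7500 mm²
Σ(r_i+r_j)·cross = 9766.0000 → first moment M = |Σ|/6 = 1627.6667
R_c = M/A = 1627.6667/169.7500 = 9.5886 mm
θ = 243° = 4.241150 rad
V = θ·R_c·A = 4.241150·9.5886·169.7500 = 6903.179 mm³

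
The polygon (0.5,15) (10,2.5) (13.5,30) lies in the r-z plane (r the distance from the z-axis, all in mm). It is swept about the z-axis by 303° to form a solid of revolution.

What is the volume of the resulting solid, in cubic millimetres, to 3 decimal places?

Profile (r,z), 3 vertices: (0.5,15) (10,2.5) (13.5,30)
edge 0: (0.5,15)→(10,2.5)  cross = 0.5·2.5 − 10·15 = -148.7500; (r_i+r_j)·cross = 10.5·-148.7500 = -1561.8750
edge 1: (10,2.5)→(13.5,30)  cross = 10·30 − 13.5·2.5 = 266.2500; (r_i+r_j)·cross = 23.5·266.2500 = 6256.8750
edge 2: (13.5,30)→(0.5,15)  cross = 13.5·15 − 0.5·30 = 187.5000; (r_i+r_j)·cross = 14·187.5000 = 2625.0000
Σcross = 305.0000 → A = |Σcross|/2 = 152.5000 mm²
Σ(r_i+r_j)·cross = 7320.0000 → first moment M = |Σ|/6 = 1220.0000
R_c = M/A = 1220.0000/152.5000 = 8.0000 mm
θ = 303° = 5.288348 rad
V = θ·R_c·A = 5.288348·8.0000·152.5000 = 6451.784 mm³

Volume = 6451.784 mm³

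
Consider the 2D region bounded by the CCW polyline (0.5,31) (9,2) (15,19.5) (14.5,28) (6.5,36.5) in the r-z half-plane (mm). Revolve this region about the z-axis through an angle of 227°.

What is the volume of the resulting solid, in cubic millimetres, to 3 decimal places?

Volume = 8897.679 mm³

Profile (r,z), 5 vertices: (0.5,31) (9,2) (15,19.5) (14.5,28) (6.5,36.5)
edge 0: (0.5,31)→(9,2)  cross = 0.5·2 − 9·31 = -278.0000; (r_i+r_j)·cross = 9.5·-278.0000 = -2641.0000
edge 1: (9,2)→(15,19.5)  cross = 9·19.5 − 15·2 = 145.5000; (r_i+r_j)·cross = 24·145.5000 = 3492.0000
edge 2: (15,19.5)→(14.5,28)  cross = 15·28 − 14.5·19.5 = 137.2500; (r_i+r_j)·cross = 29.5·137.2500 = 4048.8750
edge 3: (14.5,28)→(6.5,36.5)  cross = 14.5·36.5 − 6.5·28 = 347.2500; (r_i+r_j)·cross = 21·347.2500 = 7292.2500
edge 4: (6.5,36.5)→(0.5,31)  cross = 6.5·31 − 0.5·36.5 = 183.2500; (r_i+r_j)·cross = 7·183.2500 = 1282.7500
Σcross = 535.2500 → A = |Σcross|/2 = 267.6250 mm²
Σ(r_i+r_j)·cross = 13474.8750 → first moment M = |Σ|/6 = 2245.8125
R_c = M/A = 2245.8125/267.6250 = 8.3916 mm
θ = 227° = 3.961897 rad
V = θ·R_c·A = 3.961897·8.3916·267.6250 = 8897.679 mm³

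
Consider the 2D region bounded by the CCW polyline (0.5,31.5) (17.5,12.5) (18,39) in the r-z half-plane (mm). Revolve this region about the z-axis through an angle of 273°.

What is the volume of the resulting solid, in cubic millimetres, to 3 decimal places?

Profile (r,z), 3 vertices: (0.5,31.5) (17.5,12.5) (18,39)
edge 0: (0.5,31.5)→(17.5,12.5)  cross = 0.5·12.5 − 17.5·31.5 = -545.0000; (r_i+r_j)·cross = 18·-545.0000 = -9810.0000
edge 1: (17.5,12.5)→(18,39)  cross = 17.5·39 − 18·12.5 = 457.5000; (r_i+r_j)·cross = 35.5·457.5000 = 16241.2500
edge 2: (18,39)→(0.5,31.5)  cross = 18·31.5 − 0.5·39 = 547.5000; (r_i+r_j)·cross = 18.5·547.5000 = 10128.7500
Σcross = 460.0000 → A = |Σcross|/2 = 230.0000 mm²
Σ(r_i+r_j)·cross = 16560.0000 → first moment M = |Σ|/6 = 2760.0000
R_c = M/A = 2760.0000/230.0000 = 12.0000 mm
θ = 273° = 4.764749 rad
V = θ·R_c·A = 4.764749·12.0000·230.0000 = 13150.707 mm³

Volume = 13150.707 mm³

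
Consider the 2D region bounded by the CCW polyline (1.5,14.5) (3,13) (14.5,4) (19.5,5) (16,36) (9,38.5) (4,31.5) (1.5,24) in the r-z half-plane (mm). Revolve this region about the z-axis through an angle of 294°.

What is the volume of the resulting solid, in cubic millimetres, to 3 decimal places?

Profile (r,z), 8 vertices: (1.5,14.5) (3,13) (14.5,4) (19.5,5) (16,36) (9,38.5) (4,31.5) (1.5,24)
edge 0: (1.5,14.5)→(3,13)  cross = 1.5·13 − 3·14.5 = -24.0000; (r_i+r_j)·cross = 4.5·-24.0000 = -108.0000
edge 1: (3,13)→(14.5,4)  cross = 3·4 − 14.5·13 = -176.5000; (r_i+r_j)·cross = 17.5·-176.5000 = -3088.7500
edge 2: (14.5,4)→(19.5,5)  cross = 14.5·5 − 19.5·4 = -5.5000; (r_i+r_j)·cross = 34·-5.5000 = -187.0000
edge 3: (19.5,5)→(16,36)  cross = 19.5·36 − 16·5 = 622.0000; (r_i+r_j)·cross = 35.5·622.0000 = 22081.0000
edge 4: (16,36)→(9,38.5)  cross = 16·38.5 − 9·36 = 292.0000; (r_i+r_j)·cross = 25·292.0000 = 7300.0000
edge 5: (9,38.5)→(4,31.5)  cross = 9·31.5 − 4·38.5 = 129.5000; (r_i+r_j)·cross = 13·129.5000 = 1683.5000
edge 6: (4,31.5)→(1.5,24)  cross = 4·24 − 1.5·31.5 = 48.7500; (r_i+r_j)·cross = 5.5·48.7500 = 268.1250
edge 7: (1.5,24)→(1.5,14.5)  cross = 1.5·14.5 − 1.5·24 = -14.2500; (r_i+r_j)·cross = 3·-14.2500 = -42.7500
Σcross = 872.0000 → A = |Σcross|/2 = 436.0000 mm²
Σ(r_i+r_j)·cross = 27906.1250 → first moment M = |Σ|/6 = 4651.0208
R_c = M/A = 4651.0208/436.0000 = 10.6675 mm
θ = 294° = 5.131268 rad
V = θ·R_c·A = 5.131268·10.6675·436.0000 = 23865.634 mm³

Volume = 23865.634 mm³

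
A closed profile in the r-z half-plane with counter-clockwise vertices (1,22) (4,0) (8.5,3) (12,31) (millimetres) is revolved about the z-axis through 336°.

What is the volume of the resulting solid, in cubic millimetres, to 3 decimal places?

Profile (r,z), 4 vertices: (1,22) (4,0) (8.5,3) (12,31)
edge 0: (1,22)→(4,0)  cross = 1·0 − 4·22 = -88.0000; (r_i+r_j)·cross = 5·-88.0000 = -440.0000
edge 1: (4,0)→(8.5,3)  cross = 4·3 − 8.5·0 = 12.0000; (r_i+r_j)·cross = 12.5·12.0000 = 150.0000
edge 2: (8.5,3)→(12,31)  cross = 8.5·31 − 12·3 = 227.5000; (r_i+r_j)·cross = 20.5·227.5000 = 4663.7500
edge 3: (12,31)→(1,22)  cross = 12·22 − 1·31 = 233.0000; (r_i+r_j)·cross = 13·233.0000 = 3029.0000
Σcross = 384.5000 → A = |Σcross|/2 = 192.2500 mm²
Σ(r_i+r_j)·cross = 7402.7500 → first moment M = |Σ|/6 = 1233.7917
R_c = M/A = 1233.7917/192.2500 = 6.4176 mm
θ = 336° = 5.864306 rad
V = θ·R_c·A = 5.864306·6.4176·192.2500 = 7235.332 mm³

Volume = 7235.332 mm³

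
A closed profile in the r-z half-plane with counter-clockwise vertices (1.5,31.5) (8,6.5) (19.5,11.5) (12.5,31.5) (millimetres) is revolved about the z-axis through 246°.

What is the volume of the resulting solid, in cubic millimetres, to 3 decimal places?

Volume = 11914.490 mm³

Profile (r,z), 4 vertices: (1.5,31.5) (8,6.5) (19.5,11.5) (12.5,31.5)
edge 0: (1.5,31.5)→(8,6.5)  cross = 1.5·6.5 − 8·31.5 = -242.2500; (r_i+r_j)·cross = 9.5·-242.2500 = -2301.3750
edge 1: (8,6.5)→(19.5,11.5)  cross = 8·11.5 − 19.5·6.5 = -34.7500; (r_i+r_j)·cross = 27.5·-34.7500 = -955.6250
edge 2: (19.5,11.5)→(12.5,31.5)  cross = 19.5·31.5 − 12.5·11.5 = 470.5000; (r_i+r_j)·cross = 32·470.5000 = 15056.0000
edge 3: (12.5,31.5)→(1.5,31.5)  cross = 12.5·31.5 − 1.5·31.5 = 346.5000; (r_i+r_j)·cross = 14·346.5000 = 4851.0000
Σcross = 540.0000 → A = |Σcross|/2 = 270.0000 mm²
Σ(r_i+r_j)·cross = 16650.0000 → first moment M = |Σ|/6 = 2775.0000
R_c = M/A = 2775.0000/270.0000 = 10.2778 mm
θ = 246° = 4.293510 rad
V = θ·R_c·A = 4.293510·10.2778·270.0000 = 11914.490 mm³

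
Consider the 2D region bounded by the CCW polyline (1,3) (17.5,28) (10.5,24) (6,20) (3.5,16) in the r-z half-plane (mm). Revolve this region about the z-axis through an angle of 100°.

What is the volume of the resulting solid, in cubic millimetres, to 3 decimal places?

Volume = 1275.836 mm³

Profile (r,z), 5 vertices: (1,3) (17.5,28) (10.5,24) (6,20) (3.5,16)
edge 0: (1,3)→(17.5,28)  cross = 1·28 − 17.5·3 = -24.5000; (r_i+r_j)·cross = 18.5·-24.5000 = -453.2500
edge 1: (17.5,28)→(10.5,24)  cross = 17.5·24 − 10.5·28 = 126.0000; (r_i+r_j)·cross = 28·126.0000 = 3528.0000
edge 2: (10.5,24)→(6,20)  cross = 10.5·20 − 6·24 = 66.0000; (r_i+r_j)·cross = 16.5·66.0000 = 1089.0000
edge 3: (6,20)→(3.5,16)  cross = 6·16 − 3.5·20 = 26.0000; (r_i+r_j)·cross = 9.5·26.0000 = 247.0000
edge 4: (3.5,16)→(1,3)  cross = 3.5·3 − 1·16 = -5.5000; (r_i+r_j)·cross = 4.5·-5.5000 = -24.7500
Σcross = 188.0000 → A = |Σcross|/2 = 94.0000 mm²
Σ(r_i+r_j)·cross = 4386.0000 → first moment M = |Σ|/6 = 731.0000
R_c = M/A = 731.0000/94.0000 = 7.7766 mm
θ = 100° = 1.745329 rad
V = θ·R_c·A = 1.745329·7.7766·94.0000 = 1275.836 mm³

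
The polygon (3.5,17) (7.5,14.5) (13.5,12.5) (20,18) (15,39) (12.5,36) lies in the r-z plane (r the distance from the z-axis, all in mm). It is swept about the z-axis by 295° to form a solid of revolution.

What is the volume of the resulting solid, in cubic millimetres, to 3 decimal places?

Volume = 14980.205 mm³

Profile (r,z), 6 vertices: (3.5,17) (7.5,14.5) (13.5,12.5) (20,18) (15,39) (12.5,36)
edge 0: (3.5,17)→(7.5,14.5)  cross = 3.5·14.5 − 7.5·17 = -76.7500; (r_i+r_j)·cross = 11·-76.7500 = -844.2500
edge 1: (7.5,14.5)→(13.5,12.5)  cross = 7.5·12.5 − 13.5·14.5 = -102.0000; (r_i+r_j)·cross = 21·-102.0000 = -2142.0000
edge 2: (13.5,12.5)→(20,18)  cross = 13.5·18 − 20·12.5 = -7.0000; (r_i+r_j)·cross = 33.5·-7.0000 = -234.5000
edge 3: (20,18)→(15,39)  cross = 20·39 − 15·18 = 510.0000; (r_i+r_j)·cross = 35·510.0000 = 17850.0000
edge 4: (15,39)→(12.5,36)  cross = 15·36 − 12.5·39 = 52.5000; (r_i+r_j)·cross = 27.5·52.5000 = 1443.7500
edge 5: (12.5,36)→(3.5,17)  cross = 12.5·17 − 3.5·36 = 86.5000; (r_i+r_j)·cross = 16·86.5000 = 1384.0000
Σcross = 463.2500 → A = |Σcross|/2 = 231.6250 mm²
Σ(r_i+r_j)·cross = 17457.0000 → first moment M = |Σ|/6 = 2909.5000
R_c = M/A = 2909.5000/231.6250 = 12.5613 mm
θ = 295° = 5.148721 rad
V = θ·R_c·A = 5.148721·12.5613·231.6250 = 14980.205 mm³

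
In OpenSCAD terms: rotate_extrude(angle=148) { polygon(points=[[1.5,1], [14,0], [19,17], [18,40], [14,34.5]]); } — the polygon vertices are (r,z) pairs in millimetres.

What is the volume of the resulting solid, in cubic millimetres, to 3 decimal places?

Volume = 11108.083 mm³

Profile (r,z), 5 vertices: (1.5,1) (14,0) (19,17) (18,40) (14,34.5)
edge 0: (1.5,1)→(14,0)  cross = 1.5·0 − 14·1 = -14.0000; (r_i+r_j)·cross = 15.5·-14.0000 = -217.0000
edge 1: (14,0)→(19,17)  cross = 14·17 − 19·0 = 238.0000; (r_i+r_j)·cross = 33·238.0000 = 7854.0000
edge 2: (19,17)→(18,40)  cross = 19·40 − 18·17 = 454.0000; (r_i+r_j)·cross = 37·454.0000 = 16798.0000
edge 3: (18,40)→(14,34.5)  cross = 18·34.5 − 14·40 = 61.0000; (r_i+r_j)·cross = 32·61.0000 = 1952.0000
edge 4: (14,34.5)→(1.5,1)  cross = 14·1 − 1.5·34.5 = -37.7500; (r_i+r_j)·cross = 15.5·-37.7500 = -585.1250
Σcross = 701.2500 → A = |Σcross|/2 = 350.6250 mm²
Σ(r_i+r_j)·cross = 25801.8750 → first moment M = |Σ|/6 = 4300.3125
R_c = M/A = 4300.3125/350.6250 = 12.2647 mm
θ = 148° = 2.583087 rad
V = θ·R_c·A = 2.583087·12.2647·350.6250 = 11108.083 mm³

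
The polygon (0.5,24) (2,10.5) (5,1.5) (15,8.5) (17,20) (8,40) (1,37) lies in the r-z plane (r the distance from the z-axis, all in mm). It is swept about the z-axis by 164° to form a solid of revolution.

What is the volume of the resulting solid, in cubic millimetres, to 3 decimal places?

Volume = 9653.182 mm³

Profile (r,z), 7 vertices: (0.5,24) (2,10.5) (5,1.5) (15,8.5) (17,20) (8,40) (1,37)
edge 0: (0.5,24)→(2,10.5)  cross = 0.5·10.5 − 2·24 = -42.7500; (r_i+r_j)·cross = 2.5·-42.7500 = -106.8750
edge 1: (2,10.5)→(5,1.5)  cross = 2·1.5 − 5·10.5 = -49.5000; (r_i+r_j)·cross = 7·-49.5000 = -346.5000
edge 2: (5,1.5)→(15,8.5)  cross = 5·8.5 − 15·1.5 = 20.0000; (r_i+r_j)·cross = 20·20.0000 = 400.0000
edge 3: (15,8.5)→(17,20)  cross = 15·20 − 17·8.5 = 155.5000; (r_i+r_j)·cross = 32·155.5000 = 4976.0000
edge 4: (17,20)→(8,40)  cross = 17·40 − 8·20 = 520.0000; (r_i+r_j)·cross = 25·520.0000 = 13000.0000
edge 5: (8,40)→(1,37)  cross = 8·37 − 1·40 = 256.0000; (r_i+r_j)·cross = 9·256.0000 = 2304.0000
edge 6: (1,37)→(0.5,24)  cross = 1·24 − 0.5·37 = 5.5000; (r_i+r_j)·cross = 1.5·5.5000 = 8.2500
Σcross = 864.7500 → A = |Σcross|/2 = 432.3750 mm²
Σ(r_i+r_j)·cross = 20234.8750 → first moment M = |Σ|/6 = 3372.4792
R_c = M/A = 3372.4792/432.3750 = 7.7999 mm
θ = 164° = 2.862340 rad
V = θ·R_c·A = 2.862340·7.7999·432.3750 = 9653.182 mm³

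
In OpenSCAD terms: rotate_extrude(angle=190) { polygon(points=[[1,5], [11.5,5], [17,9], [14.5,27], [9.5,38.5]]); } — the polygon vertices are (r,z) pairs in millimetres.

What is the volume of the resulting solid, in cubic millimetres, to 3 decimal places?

Profile (r,z), 5 vertices: (1,5) (11.5,5) (17,9) (14.5,27) (9.5,38.5)
edge 0: (1,5)→(11.5,5)  cross = 1·5 − 11.5·5 = -52.5000; (r_i+r_j)·cross = 12.5·-52.5000 = -656.2500
edge 1: (11.5,5)→(17,9)  cross = 11.5·9 − 17·5 = 18.5000; (r_i+r_j)·cross = 28.5·18.5000 = 527.2500
edge 2: (17,9)→(14.5,27)  cross = 17·27 − 14.5·9 = 328.5000; (r_i+r_j)·cross = 31.5·328.5000 = 10347.7500
edge 3: (14.5,27)→(9.5,38.5)  cross = 14.5·38.5 − 9.5·27 = 301.7500; (r_i+r_j)·cross = 24·301.7500 = 7242.0000
edge 4: (9.5,38.5)→(1,5)  cross = 9.5·5 − 1·38.5 = 9.0000; (r_i+r_j)·cross = 10.5·9.0000 = 94.5000
Σcross = 605.2500 → A = |Σcross|/2 = 302.6250 mm²
Σ(r_i+r_j)·cross = 17555.2500 → first moment M = |Σ|/6 = 2925.8750
R_c = M/A = 2925.8750/302.6250 = 9.6683 mm
θ = 190° = 3.316126 rad
V = θ·R_c·A = 3.316126·9.6683·302.6250 = 9702.569 mm³

Volume = 9702.569 mm³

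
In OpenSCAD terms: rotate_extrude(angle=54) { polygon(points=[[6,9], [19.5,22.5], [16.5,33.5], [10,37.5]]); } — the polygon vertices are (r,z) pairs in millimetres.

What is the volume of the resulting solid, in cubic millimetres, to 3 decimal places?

Profile (r,z), 4 vertices: (6,9) (19.5,22.5) (16.5,33.5) (10,37.5)
edge 0: (6,9)→(19.5,22.5)  cross = 6·22.5 − 19.5·9 = -40.5000; (r_i+r_j)·cross = 25.5·-40.5000 = -1032.7500
edge 1: (19.5,22.5)→(16.5,33.5)  cross = 19.5·33.5 − 16.5·22.5 = 282.0000; (r_i+r_j)·cross = 36·282.0000 = 10152.0000
edge 2: (16.5,33.5)→(10,37.5)  cross = 16.5·37.5 − 10·33.5 = 283.7500; (r_i+r_j)·cross = 26.5·283.7500 = 7519.3750
edge 3: (10,37.5)→(6,9)  cross = 10·9 − 6·37.5 = -135.0000; (r_i+r_j)·cross = 16·-135.0000 = -2160.0000
Σcross = 390.2500 → A = |Σcross|/2 = 195.1250 mm²
Σ(r_i+r_j)·cross = 14478.6250 → first moment M = |Σ|/6 = 2413.1042
R_c = M/A = 2413.1042/195.1250 = 12.3670 mm
θ = 54° = 0.942478 rad
V = θ·R_c·A = 0.942478·12.3670·195.1250 = 2274.297 mm³

Volume = 2274.297 mm³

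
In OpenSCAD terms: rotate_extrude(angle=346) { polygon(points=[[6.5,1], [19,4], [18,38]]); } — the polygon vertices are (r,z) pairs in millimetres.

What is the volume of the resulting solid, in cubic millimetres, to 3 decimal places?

Volume = 18738.518 mm³

Profile (r,z), 3 vertices: (6.5,1) (19,4) (18,38)
edge 0: (6.5,1)→(19,4)  cross = 6.5·4 − 19·1 = 7.0000; (r_i+r_j)·cross = 25.5·7.0000 = 178.5000
edge 1: (19,4)→(18,38)  cross = 19·38 − 18·4 = 650.0000; (r_i+r_j)·cross = 37·650.0000 = 24050.0000
edge 2: (18,38)→(6.5,1)  cross = 18·1 − 6.5·38 = -229.0000; (r_i+r_j)·cross = 24.5·-229.0000 = -5610.5000
Σcross = 428.0000 → A = |Σcross|/2 = 214.0000 mm²
Σ(r_i+r_j)·cross = 18618.0000 → first moment M = |Σ|/6 = 3103.0000
R_c = M/A = 3103.0000/214.0000 = 14.5000 mm
θ = 346° = 6.038839 rad
V = θ·R_c·A = 6.038839·14.5000·214.0000 = 18738.518 mm³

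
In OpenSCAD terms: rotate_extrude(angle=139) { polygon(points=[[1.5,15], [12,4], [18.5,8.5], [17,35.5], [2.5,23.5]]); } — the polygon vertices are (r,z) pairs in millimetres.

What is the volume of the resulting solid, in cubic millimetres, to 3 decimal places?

Profile (r,z), 5 vertices: (1.5,15) (12,4) (18.5,8.5) (17,35.5) (2.5,23.5)
edge 0: (1.5,15)→(12,4)  cross = 1.5·4 − 12·15 = -174.0000; (r_i+r_j)·cross = 13.5·-174.0000 = -2349.0000
edge 1: (12,4)→(18.5,8.5)  cross = 12·8.5 − 18.5·4 = 28.0000; (r_i+r_j)·cross = 30.5·28.0000 = 854.0000
edge 2: (18.5,8.5)→(17,35.5)  cross = 18.5·35.5 − 17·8.5 = 512.2500; (r_i+r_j)·cross = 35.5·512.2500 = 18184.8750
edge 3: (17,35.5)→(2.5,23.5)  cross = 17·23.5 − 2.5·35.5 = 310.7500; (r_i+r_j)·cross = 19.5·310.7500 = 6059.6250
edge 4: (2.5,23.5)→(1.5,15)  cross = 2.5·15 − 1.5·23.5 = 2.2500; (r_i+r_j)·cross = 4·2.2500 = 9.0000
Σcross = 679.2500 → A = |Σcross|/2 = 339.6250 mm²
Σ(r_i+r_j)·cross = 22758.5000 → first moment M = |Σ|/6 = 3793.0833
R_c = M/A = 3793.0833/339.6250 = 11.1684 mm
θ = 139° = 2.426008 rad
V = θ·R_c·A = 2.426008·11.1684·339.6250 = 9202.049 mm³

Volume = 9202.049 mm³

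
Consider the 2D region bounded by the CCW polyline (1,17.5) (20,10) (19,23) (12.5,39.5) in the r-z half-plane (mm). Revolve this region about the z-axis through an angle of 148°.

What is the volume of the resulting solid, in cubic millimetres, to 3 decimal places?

Profile (r,z), 4 vertices: (1,17.5) (20,10) (19,23) (12.5,39.5)
edge 0: (1,17.5)→(20,10)  cross = 1·10 − 20·17.5 = -340.0000; (r_i+r_j)·cross = 21·-340.0000 = -7140.0000
edge 1: (20,10)→(19,23)  cross = 20·23 − 19·10 = 270.0000; (r_i+r_j)·cross = 39·270.0000 = 10530.0000
edge 2: (19,23)→(12.5,39.5)  cross = 19·39.5 − 12.5·23 = 463.0000; (r_i+r_j)·cross = 31.5·463.0000 = 14584.5000
edge 3: (12.5,39.5)→(1,17.5)  cross = 12.5·17.5 − 1·39.5 = 179.2500; (r_i+r_j)·cross = 13.5·179.2500 = 2419.8750
Σcross = 572.2500 → A = |Σcross|/2 = 286.1250 mm²
Σ(r_i+r_j)·cross = 20394.3750 → first moment M = |Σ|/6 = 3399.0625
R_c = M/A = 3399.0625/286.1250 = 11.8796 mm
θ = 148° = 2.583087 rad
V = θ·R_c·A = 2.583087·11.8796·286.1250 = 8780.075 mm³

Volume = 8780.075 mm³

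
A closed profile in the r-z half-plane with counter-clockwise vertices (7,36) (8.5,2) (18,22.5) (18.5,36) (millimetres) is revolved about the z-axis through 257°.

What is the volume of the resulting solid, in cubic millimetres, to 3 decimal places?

Profile (r,z), 4 vertices: (7,36) (8.5,2) (18,22.5) (18.5,36)
edge 0: (7,36)→(8.5,2)  cross = 7·2 − 8.5·36 = -292.0000; (r_i+r_j)·cross = 15.5·-292.0000 = -4526.0000
edge 1: (8.5,2)→(18,22.5)  cross = 8.5·22.5 − 18·2 = 155.2500; (r_i+r_j)·cross = 26.5·155.2500 = 4114.1250
edge 2: (18,22.5)→(18.5,36)  cross = 18·36 − 18.5·22.5 = 231.7500; (r_i+r_j)·cross = 36.5·231.7500 = 8458.8750
edge 3: (18.5,36)→(7,36)  cross = 18.5·36 − 7·36 = 414.0000; (r_i+r_j)·cross = 25.5·414.0000 = 10557.0000
Σcross = 509.0000 → A = |Σcross|/2 = 254.5000 mm²
Σ(r_i+r_j)·cross = 18604.0000 → first moment M = |Σ|/6 = 3100.6667
R_c = M/A = 3100.6667/254.5000 = 12.1834 mm
θ = 257° = 4.485496 rad
V = θ·R_c·A = 4.485496·12.1834·254.5000 = 13908.028 mm³

Volume = 13908.028 mm³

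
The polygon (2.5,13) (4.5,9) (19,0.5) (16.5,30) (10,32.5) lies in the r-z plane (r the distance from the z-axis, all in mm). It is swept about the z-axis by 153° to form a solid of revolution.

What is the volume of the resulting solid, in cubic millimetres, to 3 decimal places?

Volume = 10055.885 mm³

Profile (r,z), 5 vertices: (2.5,13) (4.5,9) (19,0.5) (16.5,30) (10,32.5)
edge 0: (2.5,13)→(4.5,9)  cross = 2.5·9 − 4.5·13 = -36.0000; (r_i+r_j)·cross = 7·-36.0000 = -252.0000
edge 1: (4.5,9)→(19,0.5)  cross = 4.5·0.5 − 19·9 = -168.7500; (r_i+r_j)·cross = 23.5·-168.7500 = -3965.6250
edge 2: (19,0.5)→(16.5,30)  cross = 19·30 − 16.5·0.5 = 561.7500; (r_i+r_j)·cross = 35.5·561.7500 = 19942.1250
edge 3: (16.5,30)→(10,32.5)  cross = 16.5·32.5 − 10·30 = 236.2500; (r_i+r_j)·cross = 26.5·236.2500 = 6260.6250
edge 4: (10,32.5)→(2.5,13)  cross = 10·13 − 2.5·32.5 = 48.7500; (r_i+r_j)·cross = 12.5·48.7500 = 609.3750
Σcross = 642.0000 → A = |Σcross|/2 = 321.0000 mm²
Σ(r_i+r_j)·cross = 22594.5000 → first moment M = |Σ|/6 = 3765.7500
R_c = M/A = 3765.7500/321.0000 = 11.7313 mm
θ = 153° = 2.670354 rad
V = θ·R_c·A = 2.670354·11.7313·321.0000 = 10055.885 mm³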